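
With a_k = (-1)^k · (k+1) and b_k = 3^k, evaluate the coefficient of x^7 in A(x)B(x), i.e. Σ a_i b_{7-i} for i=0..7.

1228

This is [x^7] in the product of the two ordinary generating functions.
Σ = 1·2187 − 2·729 + 3·243 − 4·81 + 5·27 − 6·9 + 7·3 − 8·1 = 1228.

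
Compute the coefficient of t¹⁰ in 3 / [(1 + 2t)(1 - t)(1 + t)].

4095

The denominator gives the recurrence a_n = −2a_(n−1) + a_(n−2) + 2a_(n−3) for n ≥ 3; the numerator fixes a_0 = 3, a_1 = -6, a_2 = 15.
Iterating: 3, -6, 15, -30, 63, -126, 255, -510, 1023, -2046, 4095, so a_10 = 4095.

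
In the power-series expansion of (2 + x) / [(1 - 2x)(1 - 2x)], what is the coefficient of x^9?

12544

The denominator gives the recurrence a_n = 4a_(n−1) − 4a_(n−2) for n ≥ 2; the numerator fixes a_0 = 2, a_1 = 9.
Iterating: 2, 9, 28, 76, 192, 464, 1088, 2496, 5632, 12544, so a_9 = 12544.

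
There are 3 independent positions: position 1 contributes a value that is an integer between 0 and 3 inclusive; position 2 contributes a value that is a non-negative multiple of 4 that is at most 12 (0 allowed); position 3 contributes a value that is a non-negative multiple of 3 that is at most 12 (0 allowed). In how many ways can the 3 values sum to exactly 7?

3

The generating function for the choices is (1 + q + q^2 + q^3)·(1 + q^4 + q^8 + q^12)·(1 + q^3 + q^6 + q^9 + q^12); the count is [q^7].
(1 + q + q^2 + q^3) has coefficients 1,1,1,1 for degrees 0…3.
(1 + q^4 + q^8 + q^12) has coefficients 1,0,0,0,1,0,0,0 for degrees 0…7.
Finally multiplying by (1 + q^3 + q^6 + q^9 + q^12), the product of all factors after the first has coefficients 1,0,0,1,1,0,1,1 for degrees 0…7.
[q^7] = 1·1 + 1·1 + 1·0 + 1·1 = 3.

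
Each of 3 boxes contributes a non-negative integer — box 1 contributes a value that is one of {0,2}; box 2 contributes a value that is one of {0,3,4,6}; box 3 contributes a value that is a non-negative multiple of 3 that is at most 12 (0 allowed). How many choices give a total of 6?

4

The generating function for the choices is (1 + y^2)·(1 + y^3 + y^4 + y^6)·(1 + y^3 + y^6 + y^9 + y^12); the count is [y^6].
(1 + y^2) has coefficients 1,0,1 for degrees 0…2.
(1 + y^3 + y^4 + y^6) has coefficients 1,0,0,1,1,0,1 for degrees 0…6.
Finally multiplying by (1 + y^3 + y^6 + y^9 + y^12), the product of all factors after the first has coefficients 1,0,0,2,1,0,3 for degrees 0…6.
[y^6] = 1·3 + 1·1 = 4.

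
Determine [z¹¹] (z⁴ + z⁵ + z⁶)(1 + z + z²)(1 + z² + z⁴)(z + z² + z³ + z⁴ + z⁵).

21

(z⁴ + z⁵ + z⁶) has coefficients 0,0,0,0,1,1,1 for degrees 0…6.
(1 + z + z²) has coefficients 1,1,1,0,0,0,0,0,0,0,0,0 for degrees 0…11.
Multiplying by (1 + z² + z⁴) gives running coefficients 1,1,2,1,2,1,1,0,0,0,0,0 for degrees 0…11.
Finally multiplying by (z + z² + z³ + z⁴ + z⁵), the product of all factors after the first has coefficients 0,1,2,4,5,7,7,7,5,4,2,1 for degrees 0…11.
[z¹¹] = 1·7 + 1·7 + 1·7 = 21.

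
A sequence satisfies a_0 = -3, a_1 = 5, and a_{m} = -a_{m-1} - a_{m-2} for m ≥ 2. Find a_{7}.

The ordinary generating function has denominator 1 + y + y^2.
Iterating the recurrence: a_0,…,a_{7} = -3, 5, -2, -3, 5, -2, -3, 5.

5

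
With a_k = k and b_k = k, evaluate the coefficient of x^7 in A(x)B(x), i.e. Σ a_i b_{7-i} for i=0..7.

This is [x^7] in the product of the two ordinary generating functions.
Σ = 0·7 + 1·6 + 2·5 + 3·4 + 4·3 + 5·2 + 6·1 + 7·0 = 56.

56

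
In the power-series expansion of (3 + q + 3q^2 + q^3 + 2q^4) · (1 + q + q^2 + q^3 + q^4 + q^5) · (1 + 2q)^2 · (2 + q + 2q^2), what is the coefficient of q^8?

(3 + q + 3q^2 + q^3 + 2q^4) has coefficients 3,1,3,1,2 for degrees 0…4.
(1 + q + q^2 + q^3 + q^4 + q^5) has coefficients 1,1,1,1,1,1,0,0,0 for degrees 0…8.
Multiplying by (1 + 2q)^2 gives running coefficients 1,5,9,9,9,9,8,4,0 for degrees 0…8.
Finally multiplying by (2 + q + 2q^2), the product of all factors after the first has coefficients 2,11,25,37,45,45,43,34,20 for degrees 0…8.
[q^8] = 3·20 + 1·34 + 3·43 + 1·45 + 2·45 = 358.

358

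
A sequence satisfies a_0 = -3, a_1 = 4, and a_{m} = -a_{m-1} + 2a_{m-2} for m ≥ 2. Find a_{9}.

1194

The ordinary generating function has denominator 1 + y - 2y^2.
Iterating the recurrence: a_0,…,a_{9} = -3, 4, -10, 18, -38, 74, -150, 298, -598, 1194.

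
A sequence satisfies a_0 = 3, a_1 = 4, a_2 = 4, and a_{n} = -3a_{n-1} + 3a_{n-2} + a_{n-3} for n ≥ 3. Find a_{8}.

619

The ordinary generating function has denominator 1 + 3q - 3q^2 - q^3.
Iterating the recurrence: a_0,…,a_{8} = 3, 4, 4, 3, 7, -8, 48, -161, 619.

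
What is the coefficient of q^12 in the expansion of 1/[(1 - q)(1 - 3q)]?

797161

Partial fractions give a closed form: a_n = (-1/2)·1^n + (3/2)·3^n.
At n = 12: a_12 = 797161.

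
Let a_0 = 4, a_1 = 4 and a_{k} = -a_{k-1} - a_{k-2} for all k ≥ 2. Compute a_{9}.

The ordinary generating function has denominator 1 + x + x^2.
Iterating the recurrence: a_0,…,a_{9} = 4, 4, -8, 4, 4, -8, 4, 4, -8, 4.

4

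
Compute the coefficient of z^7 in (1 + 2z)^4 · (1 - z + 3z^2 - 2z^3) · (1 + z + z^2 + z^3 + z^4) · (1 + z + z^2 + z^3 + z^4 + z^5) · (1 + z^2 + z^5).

822

(1 + 2z)^4 has coefficients 1,8,24,32,16 for degrees 0…4.
(1 - z + 3z^2 - 2z^3) has coefficients 1,-1,3,-2,0,0,0,0 for degrees 0…7.
Multiplying by (1 + z + z^2 + z^3 + z^4) gives running coefficients 1,0,3,1,1,0,1,-2 for degrees 0…7.
Multiplying by (1 + z + z^2 + z^3 + z^4 + z^5) gives running coefficients 1,1,4,5,6,6,6,4 for degrees 0…7.
Finally multiplying by (1 + z^2 + z^5), the product of all factors after the first has coefficients 1,1,5,6,10,12,13,14 for degrees 0…7.
[z^7] = 1·14 + 8·13 + 24·12 + 32·10 + 16·6 = 822.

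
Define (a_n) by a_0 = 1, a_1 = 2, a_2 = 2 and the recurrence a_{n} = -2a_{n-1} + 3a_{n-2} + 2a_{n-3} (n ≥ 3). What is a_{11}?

3148

The ordinary generating function has denominator 1 + 2y - 3y^2 - 2y^3.
Iterating the recurrence: a_0,…,a_{11} = 1, 2, 2, 4, 2, 12, -10, 60, -126, 412, -1082, 3148.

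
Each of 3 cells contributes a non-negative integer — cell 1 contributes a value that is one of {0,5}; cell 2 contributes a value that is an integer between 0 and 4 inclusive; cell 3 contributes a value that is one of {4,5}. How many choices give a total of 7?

2

The generating function for the choices is (1 + t^5)·(1 + t + t^2 + t^3 + t^4)·(t^4 + t^5); the count is [t^7].
(1 + t^5) has coefficients 1,0,0,0,0,1 for degrees 0…5.
(1 + t + t^2 + t^3 + t^4) has coefficients 1,1,1,1,1,0,0,0 for degrees 0…7.
Finally multiplying by (t^4 + t^5), the product of all factors after the first has coefficients 0,0,0,0,1,2,2,2 for degrees 0…7.
[t^7] = 1·2 + 1·0 = 2.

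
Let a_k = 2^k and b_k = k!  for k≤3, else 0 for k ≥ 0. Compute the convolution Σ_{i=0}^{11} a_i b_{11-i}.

5632

This is [x^11] in the product of the two ordinary generating functions.
Σ = 1·0 + 2·0 + 4·0 + 8·0 + 16·0 + 32·0 + 64·0 + 128·0 + 256·6 + 512·2 + 1024·1 + 2048·1 = 5632.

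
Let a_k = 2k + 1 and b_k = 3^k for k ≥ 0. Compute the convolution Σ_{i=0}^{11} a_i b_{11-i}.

The convolution is the t^11 coefficient of A(t)B(t).
Σ = 1·177147 + 3·59049 + 5·19683 + 7·6561 + 9·2187 + 11·729 + 13·243 + 15·81 + 17·27 + 19·9 + 21·3 + 23·1 = 531428.

531428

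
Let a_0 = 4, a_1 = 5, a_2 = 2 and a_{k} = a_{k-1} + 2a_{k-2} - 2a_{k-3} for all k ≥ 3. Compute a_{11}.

-26

The ordinary generating function has denominator 1 - q - 2q^2 + 2q^3.
Iterating the recurrence: a_0,…,a_{11} = 4, 5, 2, 4, -2, 2, -10, -2, -26, -10, -58, -26.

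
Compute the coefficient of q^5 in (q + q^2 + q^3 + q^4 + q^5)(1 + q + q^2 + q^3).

(q + q^2 + q^3 + q^4 + q^5) has coefficients 0,1,1,1,1,1 for degrees 0…5.
(1 + q + q^2 + q^3) has coefficients 1,1,1,1,0,0 for degrees 0…5.
[q^5] = 1·0 + 1·1 + 1·1 + 1·1 + 1·1 = 4.

4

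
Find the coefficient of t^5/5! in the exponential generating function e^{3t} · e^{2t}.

The EGF product rule gives c_5 = Σ_{k_1+k_2=5} C(5; k_1,k_2) · ∏ g_i(k_i), where e^{3t} gives (3)^k; e^{2t} gives (2)^k.
g_1(k) for k = 0…5: 1, 3, 9, 27, 81, 243.
g_2(k) for k = 0…5: 1, 2, 4, 8, 16, 32.
c_5 = Σ_k C(5,k)·g_1(k)·g_2(5−k) = 1·1·32 + 5·3·16 + 10·9·8 + 10·27·4 + 5·81·2 + 1·243·1 = 32 + 240 + 720 + 1080 + 810 + 243 = 3125.

3125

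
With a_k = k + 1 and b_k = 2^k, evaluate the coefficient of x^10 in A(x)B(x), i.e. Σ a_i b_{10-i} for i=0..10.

Write out a_i and b_{10-i} for i = 0,…,10 and sum the products.
Σ = 1·1024 + 2·512 + 3·256 + 4·128 + 5·64 + 6·32 + 7·16 + 8·8 + 9·4 + 10·2 + 11·1 = 4083.

4083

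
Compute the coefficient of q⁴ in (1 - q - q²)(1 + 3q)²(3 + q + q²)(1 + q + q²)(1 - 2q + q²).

-15

(1 - q - q²) has coefficients 1,-1,-1 for degrees 0…2.
(1 + 3q)² has coefficients 1,6,9,0,0 for degrees 0…4.
Multiplying by (3 + q + q²) gives running coefficients 3,19,34,15,9 for degrees 0…4.
Multiplying by (1 + q + q²) gives running coefficients 3,22,56,68,58 for degrees 0…4.
Finally multiplying by (1 - 2q + q²), the product of all factors after the first has coefficients 3,16,15,-22,-22 for degrees 0…4.
[q⁴] = 1·(-22) − 1·(-22) − 1·15 = -15.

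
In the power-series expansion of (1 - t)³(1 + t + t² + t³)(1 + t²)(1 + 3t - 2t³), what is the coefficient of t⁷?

-4

(1 - t)³ has coefficients 1,-3,3,-1 for degrees 0…3.
(1 + t + t² + t³) has coefficients 1,1,1,1,0,0,0,0 for degrees 0…7.
Multiplying by (1 + t²) gives running coefficients 1,1,2,2,1,1,0,0 for degrees 0…7.
Finally multiplying by (1 + 3t - 2t³), the product of all factors after the first has coefficients 1,4,5,6,5,0,-1,-2 for degrees 0…7.
[t⁷] = 1·(-2) − 3·(-1) + 3·0 − 1·5 = -4.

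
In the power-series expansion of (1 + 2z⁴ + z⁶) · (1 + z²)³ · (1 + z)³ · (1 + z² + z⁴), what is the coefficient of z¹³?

(1 + 2z⁴ + z⁶) has coefficients 1,0,0,0,2,0,1 for degrees 0…6.
(1 + z²)³ has coefficients 1,0,3,0,3,0,1,0,0,0,0,0,0,0 for degrees 0…13.
Multiplying by (1 + z)³ gives running coefficients 1,3,6,10,12,12,10,6,3,1,0,0,0,0 for degrees 0…13.
Finally multiplying by (1 + z² + z⁴), the product of all factors after the first has coefficients 1,3,7,13,19,25,28,28,25,19,13,7,3,1 for degrees 0…13.
[z¹³] = 1·1 + 2·19 + 1·28 = 67.

67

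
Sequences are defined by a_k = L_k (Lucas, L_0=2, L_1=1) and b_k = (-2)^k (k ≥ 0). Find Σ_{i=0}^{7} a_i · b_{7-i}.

-243

The convolution is the t^7 coefficient of A(t)B(t).
Σ = 2·(-128) + 1·64 + 3·(-32) + 4·16 + 7·(-8) + 11·4 + 18·(-2) + 29·1 = -243.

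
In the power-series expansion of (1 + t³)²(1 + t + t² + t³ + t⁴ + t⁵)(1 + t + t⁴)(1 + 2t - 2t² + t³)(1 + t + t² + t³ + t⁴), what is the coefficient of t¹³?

(1 + t³)² has coefficients 1,0,0,2,0,0,1 for degrees 0…6.
(1 + t + t² + t³ + t⁴ + t⁵) has coefficients 1,1,1,1,1,1,0,0,0,0,0,0,0,0 for degrees 0…13.
Multiplying by (1 + t + t⁴) gives running coefficients 1,2,2,2,3,3,2,1,1,1,0,0,0,0 for degrees 0…13.
Multiplying by (1 + 2t - 2t² + t³) gives running coefficients 1,4,4,3,5,7,4,2,2,3,1,-1,1,0 for degrees 0…13.
Finally multiplying by (1 + t + t² + t³ + t⁴), the product of all factors after the first has coefficients 1,5,9,12,17,23,23,21,20,18,12,7,6,4 for degrees 0…13.
[t¹³] = 1·4 + 2·12 + 1·21 = 49.

49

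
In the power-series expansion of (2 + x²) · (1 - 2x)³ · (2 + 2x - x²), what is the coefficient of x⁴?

(2 + x²) has coefficients 2,0,1 for degrees 0…2.
(1 - 2x)³ has coefficients 1,-6,12,-8,0 for degrees 0…4.
Finally multiplying by (2 + 2x - x²), the product of all factors after the first has coefficients 2,-10,11,14,-28 for degrees 0…4.
[x⁴] = 2·(-28) + 1·11 = -45.

-45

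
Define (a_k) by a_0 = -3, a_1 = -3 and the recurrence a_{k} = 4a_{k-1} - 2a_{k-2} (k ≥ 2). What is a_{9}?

-27696

The ordinary generating function has denominator 1 - 4t + 2t^2.
Iterating the recurrence: a_0,…,a_{9} = -3, -3, -6, -18, -60, -204, -696, -2376, -8112, -27696.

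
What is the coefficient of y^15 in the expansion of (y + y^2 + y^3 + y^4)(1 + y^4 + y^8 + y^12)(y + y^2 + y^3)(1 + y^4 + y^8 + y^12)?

11

(y + y^2 + y^3 + y^4) has coefficients 0,1,1,1,1 for degrees 0…4.
(1 + y^4 + y^8 + y^12) has coefficients 1,0,0,0,1,0,0,0,1,0,0,0,1,0,0,0 for degrees 0…15.
Multiplying by (y + y^2 + y^3) gives running coefficients 0,1,1,1,0,1,1,1,0,1,1,1,0,1,1,1 for degrees 0…15.
Finally multiplying by (1 + y^4 + y^8 + y^12), the product of all factors after the first has coefficients 0,1,1,1,0,2,2,2,0,3,3,3,0,4,4,4 for degrees 0…15.
[y^15] = 1·4 + 1·4 + 1·0 + 1·3 = 11.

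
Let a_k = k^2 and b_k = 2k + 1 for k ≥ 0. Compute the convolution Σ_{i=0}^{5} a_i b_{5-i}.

The convolution is the x^5 coefficient of A(x)B(x).
Σ = 0·11 + 1·9 + 4·7 + 9·5 + 16·3 + 25·1 = 155.

155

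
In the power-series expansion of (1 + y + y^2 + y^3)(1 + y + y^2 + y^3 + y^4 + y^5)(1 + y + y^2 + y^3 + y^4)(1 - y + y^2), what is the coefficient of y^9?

(1 + y + y^2 + y^3) has coefficients 1,1,1,1 for degrees 0…3.
(1 + y + y^2 + y^3 + y^4 + y^5) has coefficients 1,1,1,1,1,1,0,0,0,0 for degrees 0…9.
Multiplying by (1 + y + y^2 + y^3 + y^4) gives running coefficients 1,2,3,4,5,5,4,3,2,1 for degrees 0…9.
Finally multiplying by (1 - y + y^2), the product of all factors after the first has coefficients 1,1,2,3,4,4,4,4,3,2 for degrees 0…9.
[y^9] = 1·2 + 1·3 + 1·4 + 1·4 = 13.

13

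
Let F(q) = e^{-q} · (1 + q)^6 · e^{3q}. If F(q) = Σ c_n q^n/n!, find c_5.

The EGF product rule gives c_5 = Σ_{k_1+k_2+k_3=5} C(5; k_1,k_2,k_3) · ∏ g_i(k_i), where e^{-q} gives (-1)^k; (1+q)^6 gives the falling factorial (6)_k; e^{3q} gives (3)^k.
g_1(k) for k = 0…5: 1, -1, 1, -1, 1, -1.
g_2(k) for k = 0…5: 1, 6, 30, 120, 360, 720.
g_3(k) for k = 0…5: 1, 3, 9, 27, 81, 243.
First combine the last two factors: h(k) = Σ_j C(k,j)·g_2(j)·g_3(k−j) for k = 0…5: 1, 9, 75, 579, 4149, 27693.
c_5 = Σ_k C(5,k)·g_1(k)·h(5−k) = 1·1·27693 + 5·(-1)·4149 + 10·1·579 + 10·(-1)·75 + 5·1·9 + 1·(-1)·1 = 27693 − 20745 + 5790 − 750 + 45 − 1 = 12032.

12032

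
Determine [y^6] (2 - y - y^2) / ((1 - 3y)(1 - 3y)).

The denominator gives the recurrence a_n = 6a_(n−1) − 9a_(n−2) for n ≥ 3; the numerator fixes a_0 = 2, a_1 = 11, a_2 = 47.
Iterating: 2, 11, 47, 183, 675, 2403, 8343, so a_6 = 8343.

8343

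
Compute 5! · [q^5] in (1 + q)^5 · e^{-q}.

The EGF product rule gives c_5 = Σ_{k_1+k_2=5} C(5; k_1,k_2) · ∏ g_i(k_i), where (1+q)^5 gives the falling factorial (5)_k; e^{-q} gives (-1)^k.
g_1(k) for k = 0…5: 1, 5, 20, 60, 120, 120.
g_2(k) for k = 0…5: 1, -1, 1, -1, 1, -1.
c_5 = Σ_k C(5,k)·g_1(k)·g_2(5−k) = 1·1·(-1) + 5·5·1 + 10·20·(-1) + 10·60·1 + 5·120·(-1) + 1·120·1 = −1 + 25 − 200 + 600 − 600 + 120 = -56.

-56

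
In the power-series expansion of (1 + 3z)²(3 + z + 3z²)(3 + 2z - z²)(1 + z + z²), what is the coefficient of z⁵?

260

(1 + 3z)² has coefficients 1,6,9 for degrees 0…2.
(3 + z + 3z²) has coefficients 3,1,3,0,0,0 for degrees 0…5.
Multiplying by (3 + 2z - z²) gives running coefficients 9,9,8,5,-3,0 for degrees 0…5.
Finally multiplying by (1 + z + z²), the product of all factors after the first has coefficients 9,18,26,22,10,2 for degrees 0…5.
[z⁵] = 1·2 + 6·10 + 9·22 = 260.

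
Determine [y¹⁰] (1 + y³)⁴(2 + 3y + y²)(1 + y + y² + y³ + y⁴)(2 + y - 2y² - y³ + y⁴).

(1 + y³)⁴ has coefficients 1,0,0,4,0,0,6,0,0,4,0 for degrees 0…10.
(2 + 3y + y²) has coefficients 2,3,1,0,0,0,0,0,0,0,0 for degrees 0…10.
Multiplying by (1 + y + y² + y³ + y⁴) gives running coefficients 2,5,6,6,6,4,1,0,0,0,0 for degrees 0…10.
Finally multiplying by (2 + y - 2y² - y³ + y⁴), the product of all factors after the first has coefficients 4,12,13,6,3,1,-6,-7,0,3,1 for degrees 0…10.
[y¹⁰] = 1·1 + 4·(-7) + 6·3 + 4·12 = 39.

39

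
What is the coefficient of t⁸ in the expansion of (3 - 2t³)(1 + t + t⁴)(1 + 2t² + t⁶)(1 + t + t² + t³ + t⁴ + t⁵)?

(3 - 2t³) has coefficients 3,0,0,-2 for degrees 0…3.
(1 + t + t⁴) has coefficients 1,1,0,0,1,0,0,0,0 for degrees 0…8.
Multiplying by (1 + 2t² + t⁶) gives running coefficients 1,1,2,2,1,0,3,1,0 for degrees 0…8.
Finally multiplying by (1 + t + t² + t³ + t⁴ + t⁵), the product of all factors after the first has coefficients 1,2,4,6,7,7,9,9,7 for degrees 0…8.
[t⁸] = 3·7 − 2·7 = 7.

7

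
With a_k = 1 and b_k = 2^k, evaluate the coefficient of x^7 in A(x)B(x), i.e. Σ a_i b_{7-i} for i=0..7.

The convolution is the t^7 coefficient of A(t)B(t).
Σ = 1·128 + 1·64 + 1·32 + 1·16 + 1·8 + 1·4 + 1·2 + 1·1 = 255.

255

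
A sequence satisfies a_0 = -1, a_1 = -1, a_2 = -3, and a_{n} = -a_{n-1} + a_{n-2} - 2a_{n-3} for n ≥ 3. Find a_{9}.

The ordinary generating function has denominator 1 + t - t^2 + 2t^3.
Iterating the recurrence: a_0,…,a_{9} = -1, -1, -3, 4, -5, 15, -28, 53, -111, 220.

220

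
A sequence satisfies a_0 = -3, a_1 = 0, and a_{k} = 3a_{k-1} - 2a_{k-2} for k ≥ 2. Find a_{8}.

The ordinary generating function has denominator 1 - 3x + 2x^2.
Iterating the recurrence: a_0,…,a_{8} = -3, 0, 6, 18, 42, 90, 186, 378, 762.

762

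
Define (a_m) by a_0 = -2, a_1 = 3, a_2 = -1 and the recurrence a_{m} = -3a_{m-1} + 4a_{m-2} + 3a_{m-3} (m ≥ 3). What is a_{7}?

1404

The ordinary generating function has denominator 1 + 3y - 4y^2 - 3y^3.
Iterating the recurrence: a_0,…,a_{7} = -2, 3, -1, 9, -22, 99, -358, 1404.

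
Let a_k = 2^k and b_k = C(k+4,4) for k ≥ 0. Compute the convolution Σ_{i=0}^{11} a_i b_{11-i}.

63019

The convolution is the x^11 coefficient of A(x)B(x).
Σ = 1·1365 + 2·1001 + 4·715 + 8·495 + 16·330 + 32·210 + 64·126 + 128·70 + 256·35 + 512·15 + 1024·5 + 2048·1 = 63019.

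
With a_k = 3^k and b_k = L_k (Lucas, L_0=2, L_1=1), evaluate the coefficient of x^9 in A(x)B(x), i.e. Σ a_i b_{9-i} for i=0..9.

58960

Write out a_i and b_{9-i} for i = 0,…,9 and sum the products.
Σ = 1·76 + 3·47 + 9·29 + 27·18 + 81·11 + 243·7 + 729·4 + 2187·3 + 6561·1 + 19683·2 = 58960.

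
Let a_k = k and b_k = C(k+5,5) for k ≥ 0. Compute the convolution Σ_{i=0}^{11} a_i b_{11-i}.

19448

This is [x^11] in the product of the two ordinary generating functions.
Σ = 0·4368 + 1·3003 + 2·2002 + 3·1287 + 4·792 + 5·462 + 6·252 + 7·126 + 8·56 + 9·21 + 10·6 + 11·1 = 19448.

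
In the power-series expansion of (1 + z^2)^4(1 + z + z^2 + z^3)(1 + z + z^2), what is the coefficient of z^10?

(1 + z^2)^4 has coefficients 1,0,4,0,6,0,4,0,1 for degrees 0…8.
(1 + z + z^2 + z^3) has coefficients 1,1,1,1,0,0,0,0,0,0,0 for degrees 0…10.
Finally multiplying by (1 + z + z^2), the product of all factors after the first has coefficients 1,2,3,3,2,1,0,0,0,0,0 for degrees 0…10.
[z^10] = 1·0 + 4·0 + 6·0 + 4·2 + 1·3 = 11.

11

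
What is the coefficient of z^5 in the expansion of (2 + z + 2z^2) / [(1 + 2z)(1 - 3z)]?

347

The denominator gives the recurrence a_n = a_(n−1) + 6a_(n−2) for n ≥ 3; the numerator fixes a_0 = 2, a_1 = 3, a_2 = 17.
Iterating: 2, 3, 17, 35, 137, 347, so a_5 = 347.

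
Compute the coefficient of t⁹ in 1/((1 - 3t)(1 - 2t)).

58025

Partial fractions give a closed form: a_n = (3)·3^n + (-2)·2^n.
At n = 9: a_9 = 58025.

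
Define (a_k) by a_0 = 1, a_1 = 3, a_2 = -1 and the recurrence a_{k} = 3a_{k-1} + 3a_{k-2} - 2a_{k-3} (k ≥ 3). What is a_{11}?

48779

The ordinary generating function has denominator 1 - 3x - 3x^2 + 2x^3.
Iterating the recurrence: a_0,…,a_{11} = 1, 3, -1, 4, 3, 23, 70, 273, 983, 3628, 13287, 48779.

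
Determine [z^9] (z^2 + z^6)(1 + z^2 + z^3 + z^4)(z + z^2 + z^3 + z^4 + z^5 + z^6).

5

(z^2 + z^6) has coefficients 0,0,1,0,0,0,1 for degrees 0…6.
(1 + z^2 + z^3 + z^4) has coefficients 1,0,1,1,1,0,0,0,0,0 for degrees 0…9.
Finally multiplying by (z + z^2 + z^3 + z^4 + z^5 + z^6), the product of all factors after the first has coefficients 0,1,1,2,3,4,4,3,3,2 for degrees 0…9.
[z^9] = 1·3 + 1·2 = 5.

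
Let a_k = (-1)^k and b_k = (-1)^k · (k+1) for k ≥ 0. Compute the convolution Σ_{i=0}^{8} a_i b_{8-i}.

The convolution is the x^8 coefficient of A(x)B(x).
Σ = 1·9 − 1·(-8) + 1·7 − 1·(-6) + 1·5 − 1·(-4) + 1·3 − 1·(-2) + 1·1 = 45.

45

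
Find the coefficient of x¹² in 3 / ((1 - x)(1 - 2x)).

The denominator gives the recurrence a_n = 3a_(n−1) − 2a_(n−2) for n ≥ 2; the numerator fixes a_0 = 3, a_1 = 9.
Iterating: 3, 9, 21, 45, 93, 189, 381, 765, 1533, 3069, 6141, 12285, 24573, so a_12 = 24573.

24573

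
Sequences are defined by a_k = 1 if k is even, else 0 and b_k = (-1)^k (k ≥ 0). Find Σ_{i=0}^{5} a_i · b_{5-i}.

The convolution is the x^5 coefficient of A(x)B(x).
Σ = 1·(-1) + 0·1 + 1·(-1) + 0·1 + 1·(-1) + 0·1 = -3.

-3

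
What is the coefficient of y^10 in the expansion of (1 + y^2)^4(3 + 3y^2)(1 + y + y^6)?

33

(1 + y^2)^4 has coefficients 1,0,4,0,6,0,4,0,1 for degrees 0…8.
(3 + 3y^2) has coefficients 3,0,3,0,0,0,0,0,0,0,0 for degrees 0…10.
Finally multiplying by (1 + y + y^6), the product of all factors after the first has coefficients 3,3,3,3,0,0,3,0,3,0,0 for degrees 0…10.
[y^10] = 1·0 + 4·3 + 6·3 + 4·0 + 1·3 = 33.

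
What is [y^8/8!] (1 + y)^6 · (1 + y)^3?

The EGF product rule gives c_8 = Σ_{k_1+k_2=8} C(8; k_1,k_2) · ∏ g_i(k_i), where (1+y)^6 gives the falling factorial (6)_k; (1+y)^3 gives the falling factorial (3)_k.
g_1(k) for k = 0…8: 1, 6, 30, 120, 360, 720, 720, 0, 0.
g_2(k) for k = 0…8: 1, 3, 6, 6, 0, 0, 0, 0, 0.
c_8 = Σ_k C(8,k)·g_1(k)·g_2(8−k) = 56·720·6 + 28·720·6 = 241920 + 120960 = 362880.

362880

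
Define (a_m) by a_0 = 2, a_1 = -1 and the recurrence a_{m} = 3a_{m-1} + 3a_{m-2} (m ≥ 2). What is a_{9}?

The ordinary generating function has denominator 1 - 3x - 3x^2.
Iterating the recurrence: a_0,…,a_{9} = 2, -1, 3, 6, 27, 99, 378, 1431, 5427, 20574.

20574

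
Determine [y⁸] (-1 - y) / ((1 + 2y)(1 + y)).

The denominator gives the recurrence a_n = −3a_(n−1) − 2a_(n−2) for n ≥ 2; the numerator fixes a_0 = -1, a_1 = 2.
Iterating: -1, 2, -4, 8, -16, 32, -64, 128, -256, so a_8 = -256.

-256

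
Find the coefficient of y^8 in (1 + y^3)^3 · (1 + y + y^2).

3

(1 + y^3)^3 has coefficients 1,0,0,3,0,0,3,0,0 for degrees 0…8.
(1 + y + y^2) has coefficients 1,1,1,0,0,0,0,0,0 for degrees 0…8.
[y^8] = 1·0 + 3·0 + 3·1 = 3.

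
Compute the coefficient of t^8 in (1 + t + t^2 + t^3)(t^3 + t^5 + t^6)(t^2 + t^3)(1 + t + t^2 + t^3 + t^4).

(1 + t + t^2 + t^3) has coefficients 1,1,1,1 for degrees 0…3.
(t^3 + t^5 + t^6) has coefficients 0,0,0,1,0,1,1,0,0 for degrees 0…8.
Multiplying by (t^2 + t^3) gives running coefficients 0,0,0,0,0,1,1,1,2 for degrees 0…8.
Finally multiplying by (1 + t + t^2 + t^3 + t^4), the product of all factors after the first has coefficients 0,0,0,0,0,1,2,3,5 for degrees 0…8.
[t^8] = 1·5 + 1·3 + 1·2 + 1·1 = 11.

11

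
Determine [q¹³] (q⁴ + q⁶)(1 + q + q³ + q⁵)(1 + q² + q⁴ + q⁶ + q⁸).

6

(q⁴ + q⁶) has coefficients 0,0,0,0,1,0,1 for degrees 0…6.
(1 + q + q³ + q⁵) has coefficients 1,1,0,1,0,1,0,0,0,0,0,0,0,0 for degrees 0…13.
Finally multiplying by (1 + q² + q⁴ + q⁶ + q⁸), the product of all factors after the first has coefficients 1,1,1,2,1,3,1,3,1,3,0,2,0,1 for degrees 0…13.
[q¹³] = 1·3 + 1·3 = 6.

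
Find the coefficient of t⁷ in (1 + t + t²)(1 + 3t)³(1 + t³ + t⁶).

64

(1 + t + t²) has coefficients 1,1,1 for degrees 0…2.
(1 + 3t)³ has coefficients 1,9,27,27,0,0,0,0 for degrees 0…7.
Finally multiplying by (1 + t³ + t⁶), the product of all factors after the first has coefficients 1,9,27,28,9,27,28,9 for degrees 0…7.
[t⁷] = 1·9 + 1·28 + 1·27 = 64.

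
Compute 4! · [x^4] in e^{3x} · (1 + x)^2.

The EGF product rule gives c_4 = Σ_{k_1+k_2=4} C(4; k_1,k_2) · ∏ g_i(k_i), where e^{3x} gives (3)^k; (1+x)^2 gives the falling factorial (2)_k.
g_1(k) for k = 0…4: 1, 3, 9, 27, 81.
g_2(k) for k = 0…4: 1, 2, 2, 0, 0.
c_4 = Σ_k C(4,k)·g_1(k)·g_2(4−k) = 6·9·2 + 4·27·2 + 1·81·1 = 108 + 216 + 81 = 405.

405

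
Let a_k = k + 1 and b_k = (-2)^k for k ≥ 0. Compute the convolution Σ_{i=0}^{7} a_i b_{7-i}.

Write out a_i and b_{7-i} for i = 0,…,7 and sum the products.
Σ = 1·(-128) + 2·64 + 3·(-32) + 4·16 + 5·(-8) + 6·4 + 7·(-2) + 8·1 = -54.

-54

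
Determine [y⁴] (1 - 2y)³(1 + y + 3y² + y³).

(1 - 2y)³ has coefficients 1,-6,12,-8 for degrees 0…3.
(1 + y + 3y² + y³) has coefficients 1,1,3,1,0 for degrees 0…4.
[y⁴] = 1·0 − 6·1 + 12·3 − 8·1 = 22.

22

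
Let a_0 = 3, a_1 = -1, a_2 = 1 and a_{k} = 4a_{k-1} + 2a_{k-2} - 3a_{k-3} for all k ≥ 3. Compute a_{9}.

The ordinary generating function has denominator 1 - 4t - 2t^2 + 3t^3.
Iterating the recurrence: a_0,…,a_{9} = 3, -1, 1, -7, -23, -109, -461, -1993, -8567, -36871.

-36871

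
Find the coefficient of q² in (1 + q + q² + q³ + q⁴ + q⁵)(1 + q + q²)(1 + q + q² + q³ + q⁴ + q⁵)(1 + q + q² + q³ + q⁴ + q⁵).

10

(1 + q + q² + q³ + q⁴ + q⁵) has coefficients 1,1,1 for degrees 0…2.
(1 + q + q²) has coefficients 1,1,1 for degrees 0…2.
Multiplying by (1 + q + q² + q³ + q⁴ + q⁵) gives running coefficients 1,2,3 for degrees 0…2.
Finally multiplying by (1 + q + q² + q³ + q⁴ + q⁵), the product of all factors after the first has coefficients 1,3,6 for degrees 0…2.
[q²] = 1·6 + 1·3 + 1·1 = 10.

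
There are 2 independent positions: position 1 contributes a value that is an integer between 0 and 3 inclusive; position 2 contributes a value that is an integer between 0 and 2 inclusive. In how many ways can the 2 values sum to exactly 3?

The generating function for the choices is (1 + q + q^2 + q^3)·(1 + q + q^2); the count is [q^3].
(1 + q + q^2 + q^3) has coefficients 1,1,1,1 for degrees 0…3.
(1 + q + q^2) has coefficients 1,1,1,0 for degrees 0…3.
[q^3] = 1·0 + 1·1 + 1·1 + 1·1 = 3.

3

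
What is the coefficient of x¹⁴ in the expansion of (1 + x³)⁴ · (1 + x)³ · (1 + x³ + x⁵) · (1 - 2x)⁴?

-55

(1 + x³)⁴ has coefficients 1,0,0,4,0,0,6,0,0,4,0,0,1 for degrees 0…12.
(1 + x)³ has coefficients 1,3,3,1,0,0,0,0,0,0,0,0,0,0,0 for degrees 0…14.
Multiplying by (1 + x³ + x⁵) gives running coefficients 1,3,3,2,3,4,4,3,1,0,0,0,0,0,0 for degrees 0…14.
Finally multiplying by (1 - 2x)⁴, the product of all factors after the first has coefficients 1,-5,3,18,-21,-20,28,3,-7,0,-8,16,16,0,0 for degrees 0…14.
[x¹⁴] = 1·0 + 4·16 + 6·(-7) + 4·(-20) + 1·3 = -55.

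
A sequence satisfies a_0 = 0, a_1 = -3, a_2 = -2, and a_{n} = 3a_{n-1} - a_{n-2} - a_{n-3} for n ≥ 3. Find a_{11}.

The ordinary generating function has denominator 1 - 3z + z^2 + z^3.
Iterating the recurrence: a_0,…,a_{11} = 0, -3, -2, -3, -4, -7, -14, -31, -72, -171, -410, -987.

-987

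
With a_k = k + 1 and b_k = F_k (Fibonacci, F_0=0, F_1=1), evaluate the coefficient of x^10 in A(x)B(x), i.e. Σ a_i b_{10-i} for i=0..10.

364

The convolution is the x^10 coefficient of A(x)B(x).
Σ = 1·55 + 2·34 + 3·21 + 4·13 + 5·8 + 6·5 + 7·3 + 8·2 + 9·1 + 10·1 + 11·0 = 364.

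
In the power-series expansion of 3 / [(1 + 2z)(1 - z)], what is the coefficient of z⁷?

Partial fractions give a closed form: a_n = (2)·(-2)^n + (1)·1^n.
At n = 7: a_7 = -255.

-255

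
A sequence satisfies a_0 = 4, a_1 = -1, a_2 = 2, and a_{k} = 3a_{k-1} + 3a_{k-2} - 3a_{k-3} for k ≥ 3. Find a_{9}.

-13797

The ordinary generating function has denominator 1 - 3q - 3q^2 + 3q^3.
Iterating the recurrence: a_0,…,a_{9} = 4, -1, 2, -9, -18, -87, -288, -1071, -3816, -13797.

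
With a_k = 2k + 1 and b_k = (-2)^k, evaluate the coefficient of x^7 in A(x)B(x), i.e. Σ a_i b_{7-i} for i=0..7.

-23

This is [x^7] in the product of the two ordinary generating functions.
Σ = 1·(-128) + 3·64 + 5·(-32) + 7·16 + 9·(-8) + 11·4 + 13·(-2) + 15·1 = -23.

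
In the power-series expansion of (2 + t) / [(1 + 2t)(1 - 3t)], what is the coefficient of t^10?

Partial fractions give a closed form: a_n = (3/5)·(-2)^n + (7/5)·3^n.
At n = 10: a_10 = 83283.

83283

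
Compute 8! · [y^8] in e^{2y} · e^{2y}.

65536

The EGF product rule gives c_8 = Σ_{k_1+k_2=8} C(8; k_1,k_2) · ∏ g_i(k_i), where e^{2y} gives (2)^k; e^{2y} gives (2)^k.
g_1(k) for k = 0…8: 1, 2, 4, 8, 16, 32, 64, 128, 256.
g_2(k) for k = 0…8: 1, 2, 4, 8, 16, 32, 64, 128, 256.
c_8 = Σ_k C(8,k)·g_1(k)·g_2(8−k) = 1·1·256 + 8·2·128 + 28·4·64 + 56·8·32 + 70·16·16 + 56·32·8 + 28·64·4 + 8·128·2 + 1·256·1 = 256 + 2048 + 7168 + 14336 + 17920 + 14336 + 7168 + 2048 + 256 = 65536.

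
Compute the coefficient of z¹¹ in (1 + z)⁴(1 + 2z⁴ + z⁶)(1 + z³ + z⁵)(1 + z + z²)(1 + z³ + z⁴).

181

(1 + z)⁴ has coefficients 1,4,6,4,1 for degrees 0…4.
(1 + 2z⁴ + z⁶) has coefficients 1,0,0,0,2,0,1,0,0,0,0,0 for degrees 0…11.
Multiplying by (1 + z³ + z⁵) gives running coefficients 1,0,0,1,2,1,1,2,0,3,0,1 for degrees 0…11.
Multiplying by (1 + z + z²) gives running coefficients 1,1,1,1,3,4,4,4,3,5,3,4 for degrees 0…11.
Finally multiplying by (1 + z³ + z⁴), the product of all factors after the first has coefficients 1,1,1,2,5,6,6,8,10,13,11,11 for degrees 0…11.
[z¹¹] = 1·11 + 4·11 + 6·13 + 4·10 + 1·8 = 181.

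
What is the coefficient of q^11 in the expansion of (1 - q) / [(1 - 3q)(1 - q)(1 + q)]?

132860

Partial fractions give a closed form: a_n = (3/4)·3^n + (1/4)·(-1)^n.
At n = 11: a_11 = 132860.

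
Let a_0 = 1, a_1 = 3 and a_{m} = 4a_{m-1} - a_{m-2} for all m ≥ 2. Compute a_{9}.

110771

The ordinary generating function has denominator 1 - 4q + q^2.
Iterating the recurrence: a_0,…,a_{9} = 1, 3, 11, 41, 153, 571, 2131, 7953, 29681, 110771.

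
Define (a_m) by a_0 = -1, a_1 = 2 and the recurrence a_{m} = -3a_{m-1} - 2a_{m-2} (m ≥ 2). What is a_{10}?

The ordinary generating function has denominator 1 + 3z + 2z^2.
Iterating the recurrence: a_0,…,a_{10} = -1, 2, -4, 8, -16, 32, -64, 128, -256, 512, -1024.

-1024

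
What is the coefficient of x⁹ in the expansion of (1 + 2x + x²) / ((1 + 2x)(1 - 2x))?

512

The denominator gives the recurrence a_n = 4a_(n−2) for n ≥ 3; the numerator fixes a_0 = 1, a_1 = 2, a_2 = 5.
Iterating: 1, 2, 5, 8, 20, 32, 80, 128, 320, 512, so a_9 = 512.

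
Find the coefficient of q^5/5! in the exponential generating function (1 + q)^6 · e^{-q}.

The EGF product rule gives c_5 = Σ_{k_1+k_2=5} C(5; k_1,k_2) · ∏ g_i(k_i), where (1+q)^6 gives the falling factorial (6)_k; e^{-q} gives (-1)^k.
g_1(k) for k = 0…5: 1, 6, 30, 120, 360, 720.
g_2(k) for k = 0…5: 1, -1, 1, -1, 1, -1.
c_5 = Σ_k C(5,k)·g_1(k)·g_2(5−k) = 1·1·(-1) + 5·6·1 + 10·30·(-1) + 10·120·1 + 5·360·(-1) + 1·720·1 = −1 + 30 − 300 + 1200 − 1800 + 720 = -151.

-151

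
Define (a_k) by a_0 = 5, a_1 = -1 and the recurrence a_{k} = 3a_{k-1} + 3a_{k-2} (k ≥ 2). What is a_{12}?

5689845

The ordinary generating function has denominator 1 - 3z - 3z^2.
Iterating the recurrence: a_0,…,a_{12} = 5, -1, 12, 33, 135, 504, 1917, 7263, 27540, 104409, 395847, 1500768, 5689845.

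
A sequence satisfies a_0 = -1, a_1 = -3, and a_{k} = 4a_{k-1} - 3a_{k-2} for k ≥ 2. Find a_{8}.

The ordinary generating function has denominator 1 - 4t + 3t^2.
Iterating the recurrence: a_0,…,a_{8} = -1, -3, -9, -27, -81, -243, -729, -2187, -6561.

-6561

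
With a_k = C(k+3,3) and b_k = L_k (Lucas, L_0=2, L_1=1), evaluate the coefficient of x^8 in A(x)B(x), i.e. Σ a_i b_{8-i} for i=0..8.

1734

This is [x^8] in the product of the two ordinary generating functions.
Σ = 1·47 + 4·29 + 10·18 + 20·11 + 35·7 + 56·4 + 84·3 + 120·1 + 165·2 = 1734.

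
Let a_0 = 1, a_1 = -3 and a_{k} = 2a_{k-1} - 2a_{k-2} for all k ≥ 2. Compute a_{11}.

-160

The ordinary generating function has denominator 1 - 2z + 2z^2.
Iterating the recurrence: a_0,…,a_{11} = 1, -3, -8, -10, -4, 12, 32, 40, 16, -48, -128, -160.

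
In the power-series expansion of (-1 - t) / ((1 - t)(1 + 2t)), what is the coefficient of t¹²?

-1366

The denominator gives the recurrence a_n = −a_(n−1) + 2a_(n−2) for n ≥ 2; the numerator fixes a_0 = -1, a_1 = 0.
Iterating: -1, 0, -2, 2, -6, 10, -22, 42, -86, 170, -342, 682, -1366, so a_12 = -1366.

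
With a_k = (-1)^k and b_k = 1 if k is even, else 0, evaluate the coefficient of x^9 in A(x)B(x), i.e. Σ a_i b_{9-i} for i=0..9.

Write out a_i and b_{9-i} for i = 0,…,9 and sum the products.
Σ = 1·0 − 1·1 + 1·0 − 1·1 + 1·0 − 1·1 + 1·0 − 1·1 + 1·0 − 1·1 = -5.

-5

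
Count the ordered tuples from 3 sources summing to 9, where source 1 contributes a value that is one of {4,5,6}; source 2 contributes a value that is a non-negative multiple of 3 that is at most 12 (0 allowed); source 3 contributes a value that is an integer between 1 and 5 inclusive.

5

The generating function for the choices is (y^4 + y^5 + y^6)·(1 + y^3 + y^6 + y^9 + y^12)·(y + y^2 + y^3 + y^4 + y^5); the count is [y^9].
(y^4 + y^5 + y^6) has coefficients 0,0,0,0,1,1,1 for degrees 0…6.
(1 + y^3 + y^6 + y^9 + y^12) has coefficients 1,0,0,1,0,0,1,0,0,1 for degrees 0…9.
Finally multiplying by (y + y^2 + y^3 + y^4 + y^5), the product of all factors after the first has coefficients 0,1,1,1,2,2,1,2,2,1 for degrees 0…9.
[y^9] = 1·2 + 1·2 + 1·1 = 5.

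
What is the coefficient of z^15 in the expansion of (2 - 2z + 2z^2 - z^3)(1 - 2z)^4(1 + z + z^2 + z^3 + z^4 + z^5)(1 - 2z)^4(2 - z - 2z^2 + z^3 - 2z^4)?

(2 - 2z + 2z^2 - z^3) has coefficients 2,-2,2,-1 for degrees 0…3.
(1 - 2z)^4 has coefficients 1,-8,24,-32,16,0,0,0,0,0,0,0,0,0,0,0 for degrees 0…15.
Multiplying by (1 + z + z^2 + z^3 + z^4 + z^5) gives running coefficients 1,-7,17,-15,1,1,0,8,-16,16,0,0,0,0,0,0 for degrees 0…15.
Multiplying by (1 - 2z)^4 gives running coefficients 1,-15,97,-351,769,-1023,768,-240,-96,352,-768,1024,-768,256,0,0 for degrees 0…15.
Finally multiplying by (2 - z - 2z^2 + z^3 - 2z^4), the product of all factors after the first has coefficients 2,-31,207,-768,1678,-1986,476,2269,-4049,4094,-3472,2496,-480,-2240,3840,-3328 for degrees 0…15.
[z^15] = 2·(-3328) − 2·3840 + 2·(-2240) − 1·(-480) = -18336.

-18336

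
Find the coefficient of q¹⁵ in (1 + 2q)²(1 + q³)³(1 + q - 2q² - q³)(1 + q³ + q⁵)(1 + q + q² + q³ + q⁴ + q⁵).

-187

(1 + 2q)² has coefficients 1,4,4 for degrees 0…2.
(1 + q³)³ has coefficients 1,0,0,3,0,0,3,0,0,1,0,0,0,0,0,0 for degrees 0…15.
Multiplying by (1 + q - 2q² - q³) gives running coefficients 1,1,-2,2,3,-6,0,3,-6,-2,1,-2,-1,0,0,0 for degrees 0…15.
Multiplying by (1 + q³ + q⁵) gives running coefficients 1,1,-2,3,4,-7,3,4,-10,1,-2,-8,0,-5,-4,0 for degrees 0…15.
Finally multiplying by (1 + q + q² + q³ + q⁴ + q⁵), the product of all factors after the first has coefficients 1,2,0,3,7,0,2,5,-3,-5,-11,-12,-15,-24,-18,-19 for degrees 0…15.
[q¹⁵] = 1·(-19) + 4·(-18) + 4·(-24) = -187.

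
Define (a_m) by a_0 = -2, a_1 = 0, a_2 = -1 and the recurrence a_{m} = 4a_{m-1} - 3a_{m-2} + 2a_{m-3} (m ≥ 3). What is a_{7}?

The ordinary generating function has denominator 1 - 4t + 3t^2 - 2t^3.
Iterating the recurrence: a_0,…,a_{7} = -2, 0, -1, -8, -29, -94, -305, -996.

-996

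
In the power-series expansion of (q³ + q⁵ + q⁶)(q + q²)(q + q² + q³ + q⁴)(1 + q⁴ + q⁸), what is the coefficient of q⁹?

(q³ + q⁵ + q⁶) has coefficients 0,0,0,1,0,1,1 for degrees 0…6.
(q + q²) has coefficients 0,1,1,0,0,0,0,0,0,0 for degrees 0…9.
Multiplying by (q + q² + q³ + q⁴) gives running coefficients 0,0,1,2,2,2,1,0,0,0 for degrees 0…9.
Finally multiplying by (1 + q⁴ + q⁸), the product of all factors after the first has coefficients 0,0,1,2,2,2,2,2,2,2 for degrees 0…9.
[q⁹] = 1·2 + 1·2 + 1·2 = 6.

6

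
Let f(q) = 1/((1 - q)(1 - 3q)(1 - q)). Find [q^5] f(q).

543

The denominator gives the recurrence a_n = 5a_(n−1) − 7a_(n−2) + 3a_(n−3) for n ≥ 3; the numerator fixes a_0 = 1, a_1 = 5, a_2 = 18.
Iterating: 1, 5, 18, 58, 179, 543, so a_5 = 543.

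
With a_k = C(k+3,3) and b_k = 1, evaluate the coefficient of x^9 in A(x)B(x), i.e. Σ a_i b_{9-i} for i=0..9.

715

Write out a_i and b_{9-i} for i = 0,…,9 and sum the products.
Σ = 1·1 + 4·1 + 10·1 + 20·1 + 35·1 + 56·1 + 84·1 + 120·1 + 165·1 + 220·1 = 715.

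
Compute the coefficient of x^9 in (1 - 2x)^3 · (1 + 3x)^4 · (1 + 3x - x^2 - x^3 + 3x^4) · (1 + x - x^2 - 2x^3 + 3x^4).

(1 - 2x)^3 has coefficients 1,-6,12,-8 for degrees 0…3.
(1 + 3x)^4 has coefficients 1,12,54,108,81,0,0,0,0,0 for degrees 0…9.
Multiplying by (1 + 3x - x^2 - x^3 + 3x^4) gives running coefficients 1,15,89,257,342,117,-27,243,243,0 for degrees 0…9.
Finally multiplying by (1 + x - x^2 - 2x^3 + 3x^4), the product of all factors after the first has coefficients 1,16,103,329,483,69,-499,186,1305,405 for degrees 0…9.
[x^9] = 1·405 − 6·1305 + 12·186 − 8·(-499) = -1201.

-1201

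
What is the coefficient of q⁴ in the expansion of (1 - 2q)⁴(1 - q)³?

(1 - 2q)⁴ has coefficients 1,-8,24,-32,16 for degrees 0…4.
(1 - q)³ has coefficients 1,-3,3,-1,0 for degrees 0…4.
[q⁴] = 1·0 − 8·(-1) + 24·3 − 32·(-3) + 16·1 = 192.

192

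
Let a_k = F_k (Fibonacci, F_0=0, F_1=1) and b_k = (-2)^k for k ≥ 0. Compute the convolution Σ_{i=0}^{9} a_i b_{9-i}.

220

The convolution is the t^9 coefficient of A(t)B(t).
Σ = 0·(-512) + 1·256 + 1·(-128) + 2·64 + 3·(-32) + 5·16 + 8·(-8) + 13·4 + 21·(-2) + 34·1 = 220.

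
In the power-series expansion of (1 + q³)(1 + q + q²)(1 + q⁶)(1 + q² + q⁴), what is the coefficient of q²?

2

(1 + q³) has coefficients 1,0,0 for degrees 0…2.
(1 + q + q²) has coefficients 1,1,1 for degrees 0…2.
Multiplying by (1 + q⁶) gives running coefficients 1,1,1 for degrees 0…2.
Finally multiplying by (1 + q² + q⁴), the product of all factors after the first has coefficients 1,1,2 for degrees 0…2.
[q²] = 1·2 = 2.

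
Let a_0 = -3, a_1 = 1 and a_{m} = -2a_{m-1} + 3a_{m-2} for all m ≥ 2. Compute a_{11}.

The ordinary generating function has denominator 1 + 2y - 3y^2.
Iterating the recurrence: a_0,…,a_{11} = -3, 1, -11, 25, -83, 241, -731, 2185, -6563, 19681, -59051, 177145.

177145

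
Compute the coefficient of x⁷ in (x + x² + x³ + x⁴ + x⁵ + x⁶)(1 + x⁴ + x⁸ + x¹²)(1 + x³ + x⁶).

(x + x² + x³ + x⁴ + x⁵ + x⁶) has coefficients 0,1,1,1,1,1,1 for degrees 0…6.
(1 + x⁴ + x⁸ + x¹²) has coefficients 1,0,0,0,1,0,0,0 for degrees 0…7.
Finally multiplying by (1 + x³ + x⁶), the product of all factors after the first has coefficients 1,0,0,1,1,0,1,1 for degrees 0…7.
[x⁷] = 1·1 + 1·0 + 1·1 + 1·1 + 1·0 + 1·0 = 3.

3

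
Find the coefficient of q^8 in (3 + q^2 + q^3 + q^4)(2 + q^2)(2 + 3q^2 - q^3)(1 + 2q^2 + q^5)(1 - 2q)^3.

(3 + q^2 + q^3 + q^4) has coefficients 3,0,1,1,1 for degrees 0…4.
(2 + q^2) has coefficients 2,0,1,0,0,0,0,0,0 for degrees 0…8.
Multiplying by (2 + 3q^2 - q^3) gives running coefficients 4,0,8,-2,3,-1,0,0,0 for degrees 0…8.
Multiplying by (1 + 2q^2 + q^5) gives running coefficients 4,0,16,-2,19,-1,6,6,-2 for degrees 0…8.
Finally multiplying by (1 - 2q)^3, the product of all factors after the first has coefficients 4,-24,64,-130,223,-267,256,-194,42 for degrees 0…8.
[q^8] = 3·42 + 1·256 + 1·(-267) + 1·223 = 338.

338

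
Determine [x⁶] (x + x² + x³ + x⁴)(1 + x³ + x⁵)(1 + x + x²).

5

(x + x² + x³ + x⁴) has coefficients 0,1,1,1,1 for degrees 0…4.
(1 + x³ + x⁵) has coefficients 1,0,0,1,0,1,0 for degrees 0…6.
Finally multiplying by (1 + x + x²), the product of all factors after the first has coefficients 1,1,1,1,1,2,1 for degrees 0…6.
[x⁶] = 1·2 + 1·1 + 1·1 + 1·1 = 5.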